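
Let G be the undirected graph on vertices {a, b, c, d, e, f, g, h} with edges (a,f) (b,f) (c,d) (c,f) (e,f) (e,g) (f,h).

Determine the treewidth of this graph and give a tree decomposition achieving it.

Treewidth 1.
Bags: B1 = {e, f}  B2 = {e, g}  B3 = {a, f}  B4 = {c, f}  B5 = {f, h}  B6 = {b, f}  B7 = {c, d}
Tree: B1–B2, B1–B3, B1–B4, B4–B5, B1–B6, B4–B7

Each bag holds 2 vertices, so the decomposition has width 1, which upper-bounds the treewidth. Any graph with an edge has treewidth ≥ 1, and G has the edge e–f. The upper and lower bounds meet at 1, so that is the treewidth.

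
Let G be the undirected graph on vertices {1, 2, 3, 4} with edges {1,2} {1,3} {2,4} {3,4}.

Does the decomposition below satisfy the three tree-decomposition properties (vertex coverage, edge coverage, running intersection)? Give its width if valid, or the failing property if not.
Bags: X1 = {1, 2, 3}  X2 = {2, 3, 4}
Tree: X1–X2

Vertex coverage: the bags together contain {1, 2, 3, 4}, the full vertex set. Edge coverage: each edge of G has both endpoints in at least one bag. Running intersection: for every vertex, the bags containing it form a connected subtree. All three properties hold, so this is a valid tree decomposition of width max|bag| − 1 = 2, and hence tw(G) ≤ 2.

Yes; width 2.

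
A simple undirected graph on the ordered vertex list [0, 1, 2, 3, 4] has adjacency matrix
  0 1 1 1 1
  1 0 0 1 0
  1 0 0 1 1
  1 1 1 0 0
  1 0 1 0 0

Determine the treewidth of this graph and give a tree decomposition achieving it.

Treewidth 2.
One optimal decomposition is:
Bags: B1 = {0, 2, 4}  B2 = {0, 2, 3}  B3 = {0, 1, 3}
Tree: B1–B2, B2–B3

Each bag holds 3 vertices, so the decomposition has width 2, which upper-bounds the treewidth. For the lower bound, the 3 vertices {0, 1, 3} are pairwise adjacent, and any tree decomposition puts a clique entirely inside one bag — forcing width ≥ 2. The upper and lower bounds meet at 2, so that is the treewidth.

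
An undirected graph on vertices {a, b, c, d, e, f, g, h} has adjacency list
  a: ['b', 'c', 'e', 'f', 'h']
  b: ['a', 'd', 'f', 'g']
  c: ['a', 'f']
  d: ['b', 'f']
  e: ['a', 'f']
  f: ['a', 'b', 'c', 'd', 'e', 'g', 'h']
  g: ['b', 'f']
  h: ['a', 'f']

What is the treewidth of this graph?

2

A width-2 tree decomposition is:
Bags: B1 = {a, c, f}  B2 = {a, b, f}  B3 = {a, e, f}  B4 = {b, d, f}  B5 = {b, f, g}  B6 = {a, f, h}
Tree: B1–B2, B2–B3, B2–B4, B2–B5, B1–B6
Every bag has size at most 3, so the width is 3 − 1 = 2 and tw(G) ≤ 2. On the other hand G contains the 3-clique {b, d, f}. A clique must lie in a single bag of any decomposition, so no decomposition can have width below 2. Therefore the treewidth is 2.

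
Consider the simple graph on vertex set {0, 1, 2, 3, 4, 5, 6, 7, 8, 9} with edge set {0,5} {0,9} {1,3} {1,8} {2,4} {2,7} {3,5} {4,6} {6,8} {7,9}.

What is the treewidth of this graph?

A width-2 tree decomposition is:
Bags: B1 = {0, 7, 9}  B2 = {0, 5, 7}  B3 = {3, 5, 7}  B4 = {1, 3, 7}  B5 = {1, 7, 8}  B6 = {6, 7, 8}  B7 = {4, 6, 7}  B8 = {2, 4, 7}
Tree: B1–B2, B2–B3, B3–B4, B4–B5, B5–B6, B6–B7, B7–B8
The largest bag has 3 vertices, giving width 2; this decomposition certifies tw(G) ≤ 2. The edges 7–9–0–5–3–1–8–6–4–2–7 form a cycle, so G is not a tree and its treewidth is at least 2. The upper and lower bounds meet at 2, so that is the treewidth.

2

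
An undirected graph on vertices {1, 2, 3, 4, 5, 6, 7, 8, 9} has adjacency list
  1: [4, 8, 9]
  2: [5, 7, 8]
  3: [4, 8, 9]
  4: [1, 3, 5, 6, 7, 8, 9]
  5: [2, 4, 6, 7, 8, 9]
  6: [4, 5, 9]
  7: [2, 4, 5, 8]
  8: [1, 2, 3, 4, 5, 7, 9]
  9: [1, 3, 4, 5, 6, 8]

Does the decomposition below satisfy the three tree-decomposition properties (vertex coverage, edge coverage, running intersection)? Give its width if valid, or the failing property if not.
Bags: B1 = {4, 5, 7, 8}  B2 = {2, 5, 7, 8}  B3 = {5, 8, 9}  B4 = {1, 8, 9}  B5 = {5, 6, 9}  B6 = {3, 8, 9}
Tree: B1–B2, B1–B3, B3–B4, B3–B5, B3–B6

A tree decomposition must satisfy three properties: every vertex lies in some bag; for every edge, both endpoints lie together in some bag; and for every vertex, the bags containing it form a connected subtree. Here edge (4,9) lies in no bag, so the decomposition is invalid.

No — edge (4,9) lies in no bag.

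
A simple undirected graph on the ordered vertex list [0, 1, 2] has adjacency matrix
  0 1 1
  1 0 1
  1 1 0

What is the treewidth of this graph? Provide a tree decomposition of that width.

With just one bag of size 3, the width is 3 − 1 = 2, so tw(G) ≤ 2. For the lower bound, the 3 vertices {0, 1, 2} are pairwise adjacent, and any tree decomposition puts a clique entirely inside one bag — forcing width ≥ 2. The upper and lower bounds meet at 2, so that is the treewidth.

Treewidth 2.
One such decomposition:
Bags: B1 = {0, 1, 2}
Tree: (single bag)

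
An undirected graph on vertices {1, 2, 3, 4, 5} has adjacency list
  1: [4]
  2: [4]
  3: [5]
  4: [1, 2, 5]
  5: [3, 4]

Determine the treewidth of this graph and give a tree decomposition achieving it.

Treewidth 1.
One such decomposition:
Bags: B1 = {1, 4}  B2 = {4, 5}  B3 = {2, 4}  B4 = {3, 5}
Tree: B1–B2, B2–B3, B2–B4

Each bag holds 2 vertices, so the decomposition has width 1, which upper-bounds the treewidth. Since G has at least one edge (e.g. 4–1), it is not an edgeless graph, so tw(G) ≥ 1. The upper and lower bounds meet at 1, so that is the treewidth.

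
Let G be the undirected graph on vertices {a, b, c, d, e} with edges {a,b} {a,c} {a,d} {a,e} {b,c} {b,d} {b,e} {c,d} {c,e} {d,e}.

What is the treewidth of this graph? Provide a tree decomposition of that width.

With just one bag of size 5, the width is 5 − 1 = 4, so tw(G) ≤ 4. On the other hand G contains the 5-clique {a, b, c, d, e}. A clique must lie in a single bag of any decomposition, so no decomposition can have width below 4. Therefore the treewidth is 4.

Treewidth 4.
One such decomposition:
Bags: B1 = {a, b, c, d, e}
Tree: (single bag)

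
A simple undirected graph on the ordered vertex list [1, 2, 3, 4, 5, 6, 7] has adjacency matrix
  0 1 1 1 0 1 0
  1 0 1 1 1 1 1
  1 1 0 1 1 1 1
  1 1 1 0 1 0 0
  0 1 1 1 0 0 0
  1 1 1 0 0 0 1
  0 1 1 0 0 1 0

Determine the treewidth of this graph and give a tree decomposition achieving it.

The largest bag has 4 vertices, giving width 3; this decomposition certifies tw(G) ≤ 3. On the other hand G contains the 4-clique {1, 2, 3, 4}. A clique must lie in a single bag of any decomposition, so no decomposition can have width below 3. Combining the bounds, tw(G) = 3.

Treewidth 3.
One such decomposition:
Bags: B1 = {1, 2, 3, 6}  B2 = {1, 2, 3, 4}  B3 = {2, 3, 6, 7}  B4 = {2, 3, 4, 5}
Tree: B1–B2, B1–B3, B2–B4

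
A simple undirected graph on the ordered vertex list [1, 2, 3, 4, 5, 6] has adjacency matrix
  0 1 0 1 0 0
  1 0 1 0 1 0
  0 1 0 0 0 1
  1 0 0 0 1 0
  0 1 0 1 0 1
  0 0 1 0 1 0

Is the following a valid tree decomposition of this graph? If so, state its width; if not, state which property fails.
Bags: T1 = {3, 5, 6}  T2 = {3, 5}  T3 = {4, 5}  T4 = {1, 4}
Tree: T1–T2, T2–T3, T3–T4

A tree decomposition must satisfy three properties: every vertex lies in some bag; for every edge, both endpoints lie together in some bag; and for every vertex, the bags containing it form a connected subtree. Here vertex 2 appears in no bag, so the decomposition is invalid.

No — vertex 2 appears in no bag.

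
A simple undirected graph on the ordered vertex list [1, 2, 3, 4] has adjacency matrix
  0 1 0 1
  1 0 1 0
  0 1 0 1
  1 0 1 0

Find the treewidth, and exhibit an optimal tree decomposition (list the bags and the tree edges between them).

The largest bag has 3 vertices, giving width 2; this decomposition certifies tw(G) ≤ 2. For the lower bound, G contains the cycle 4–1–2–3–4, so G is not a forest; only forests have treewidth ≤ 1, hence tw(G) ≥ 2. Combining the bounds, tw(G) = 2.

Treewidth 2.
Bags: B1 = {1, 2, 4}  B2 = {2, 3, 4}
Tree: B1–B2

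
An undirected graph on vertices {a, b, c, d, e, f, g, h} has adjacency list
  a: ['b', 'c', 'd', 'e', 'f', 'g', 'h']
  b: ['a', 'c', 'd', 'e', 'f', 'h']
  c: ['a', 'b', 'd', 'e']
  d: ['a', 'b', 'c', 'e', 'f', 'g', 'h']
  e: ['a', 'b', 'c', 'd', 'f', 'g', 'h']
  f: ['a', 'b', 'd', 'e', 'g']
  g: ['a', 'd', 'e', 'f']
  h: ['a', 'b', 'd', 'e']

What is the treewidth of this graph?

A width-4 tree decomposition is:
Bags: B1 = {a, b, d, e, f}  B2 = {a, b, d, e, h}  B3 = {a, b, c, d, e}  B4 = {a, d, e, f, g}
Tree: B1–B2, B2–B3, B1–B4
Every bag has size at most 5, so the width is 5 − 1 = 4 and tw(G) ≤ 4. Conversely, {a, d, e, f, g} is a clique of size 5, and the vertices of any clique must share a bag in every tree decomposition; so some bag has ≥ 5 vertices and tw(G) ≥ 4. Therefore the treewidth is 4.

4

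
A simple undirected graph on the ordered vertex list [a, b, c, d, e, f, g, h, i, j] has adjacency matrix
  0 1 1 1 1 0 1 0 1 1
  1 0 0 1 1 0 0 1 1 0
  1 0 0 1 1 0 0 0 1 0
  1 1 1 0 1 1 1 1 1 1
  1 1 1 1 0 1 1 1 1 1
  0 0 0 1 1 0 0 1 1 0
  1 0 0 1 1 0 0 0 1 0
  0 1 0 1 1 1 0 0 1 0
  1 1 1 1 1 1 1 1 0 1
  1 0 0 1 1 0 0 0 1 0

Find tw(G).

A width-4 tree decomposition is:
Bags: B1 = {a, b, d, e, i}  B2 = {a, c, d, e, i}  B3 = {a, d, e, i, j}  B4 = {b, d, e, h, i}  B5 = {d, e, f, h, i}  B6 = {a, d, e, g, i}
Tree: B1–B2, B2–B3, B1–B4, B4–B5, B2–B6
Each bag holds 5 vertices, so the decomposition has width 4, which upper-bounds the treewidth. Conversely, {a, d, e, g, i} is a clique of size 5, and the vertices of any clique must share a bag in every tree decomposition; so some bag has ≥ 5 vertices and tw(G) ≥ 4. Combining the bounds, tw(G) = 4.

4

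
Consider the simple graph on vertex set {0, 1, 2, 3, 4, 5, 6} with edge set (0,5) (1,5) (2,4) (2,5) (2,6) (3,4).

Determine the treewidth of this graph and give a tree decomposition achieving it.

Treewidth 1.
One such decomposition:
Bags: B1 = {2, 5}  B2 = {2, 4}  B3 = {0, 5}  B4 = {2, 6}  B5 = {1, 5}  B6 = {3, 4}
Tree: B1–B2, B1–B3, B2–B4, B3–B5, B2–B6

Every bag has size at most 2, so the width is 2 − 1 = 1 and tw(G) ≤ 1. Any graph with an edge has treewidth ≥ 1, and G has the edge 2–5. Combining the bounds, tw(G) = 1.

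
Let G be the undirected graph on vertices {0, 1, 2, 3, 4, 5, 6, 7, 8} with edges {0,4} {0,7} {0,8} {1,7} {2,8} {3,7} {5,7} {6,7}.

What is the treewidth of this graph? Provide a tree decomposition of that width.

The largest bag has 2 vertices, giving width 1; this decomposition certifies tw(G) ≤ 1. G has an edge, so its treewidth is at least 1. Combining the bounds, tw(G) = 1.

Treewidth 1.
One optimal decomposition is:
Bags: B1 = {6, 7}  B2 = {5, 7}  B3 = {3, 7}  B4 = {1, 7}  B5 = {0, 7}  B6 = {0, 8}  B7 = {2, 8}  B8 = {0, 4}
Tree: B1–B2, B1–B3, B1–B4, B1–B5, B5–B6, B6–B7, B5–B8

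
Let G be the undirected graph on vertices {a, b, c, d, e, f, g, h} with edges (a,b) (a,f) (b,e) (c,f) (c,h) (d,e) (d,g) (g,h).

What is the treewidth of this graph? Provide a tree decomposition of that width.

Treewidth 2.
One optimal decomposition is:
Bags: B1 = {d, g, h}  B2 = {c, d, h}  B3 = {c, d, f}  B4 = {a, d, f}  B5 = {a, b, d}  B6 = {b, d, e}
Tree: B1–B2, B2–B3, B3–B4, B4–B5, B5–B6

Each bag holds 3 vertices, so the decomposition has width 2, which upper-bounds the treewidth. Since d–g–h–c–f–a–b–e–d is a cycle in G, G is not acyclic. Forests are exactly the graphs of treewidth ≤ 1, so tw(G) ≥ 2. The upper and lower bounds meet at 2, so that is the treewidth.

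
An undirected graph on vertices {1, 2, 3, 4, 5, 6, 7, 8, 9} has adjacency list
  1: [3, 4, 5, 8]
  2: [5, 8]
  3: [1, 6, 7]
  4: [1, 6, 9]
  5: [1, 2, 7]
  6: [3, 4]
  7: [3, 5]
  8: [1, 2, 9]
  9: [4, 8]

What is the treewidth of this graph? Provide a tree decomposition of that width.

Treewidth 3.
One such decomposition:
Bags: B1 = {2, 3, 5, 7}  B2 = {1, 2, 3, 5}  B3 = {1, 2, 3, 8}  B4 = {1, 3, 6, 8}  B5 = {1, 4, 6, 8}  B6 = {4, 6, 8, 9}
Tree: B1–B2, B2–B3, B3–B4, B4–B5, B5–B6

Each bag holds 4 vertices, so the decomposition has width 3, which upper-bounds the treewidth. For the lower bound: the 4 vertex sets {2,5,7}, {3}, {1}, {4,6,8,9} are disjoint, each induces a connected subgraph, and every pair is joined by at least one edge of G. Contracting each set to a single vertex therefore yields K_{4} as a minor, and since treewidth is minor-monotone, tw(G) ≥ tw(K_{4}) = 3. The upper and lower bounds meet at 3, so that is the treewidth.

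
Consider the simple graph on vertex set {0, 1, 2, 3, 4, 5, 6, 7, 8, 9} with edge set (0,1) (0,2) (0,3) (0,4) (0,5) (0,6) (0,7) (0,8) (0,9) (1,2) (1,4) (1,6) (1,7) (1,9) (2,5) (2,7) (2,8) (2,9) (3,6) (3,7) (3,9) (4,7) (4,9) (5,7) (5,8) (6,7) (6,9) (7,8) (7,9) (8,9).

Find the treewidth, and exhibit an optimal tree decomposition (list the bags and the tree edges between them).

Treewidth 4.
One such decomposition:
Bags: B1 = {0, 1, 6, 7, 9}  B2 = {0, 3, 6, 7, 9}  B3 = {0, 1, 2, 7, 9}  B4 = {0, 2, 7, 8, 9}  B5 = {0, 1, 4, 7, 9}  B6 = {0, 2, 5, 7, 8}
Tree: B1–B2, B1–B3, B3–B4, B3–B5, B4–B6

The largest bag has 5 vertices, giving width 4; this decomposition certifies tw(G) ≤ 4. Conversely, {0, 2, 7, 8, 9} is a clique of size 5, and the vertices of any clique must share a bag in every tree decomposition; so some bag has ≥ 5 vertices and tw(G) ≥ 4. Therefore the treewidth is 4.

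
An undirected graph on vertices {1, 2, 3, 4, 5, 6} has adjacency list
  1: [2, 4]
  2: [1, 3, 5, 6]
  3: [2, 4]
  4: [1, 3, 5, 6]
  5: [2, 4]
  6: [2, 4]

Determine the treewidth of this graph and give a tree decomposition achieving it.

Every bag has size at most 3, so the width is 3 − 1 = 2 and tw(G) ≤ 2. For the lower bound, G contains the cycle 5–4–3–2–5, so G is not a forest; only forests have treewidth ≤ 1, hence tw(G) ≥ 2. Therefore the treewidth is 2.

Treewidth 2.
Bags: B1 = {2, 4, 5}  B2 = {2, 3, 4}  B3 = {1, 2, 4}  B4 = {2, 4, 6}
Tree: B1–B2, B2–B3, B3–B4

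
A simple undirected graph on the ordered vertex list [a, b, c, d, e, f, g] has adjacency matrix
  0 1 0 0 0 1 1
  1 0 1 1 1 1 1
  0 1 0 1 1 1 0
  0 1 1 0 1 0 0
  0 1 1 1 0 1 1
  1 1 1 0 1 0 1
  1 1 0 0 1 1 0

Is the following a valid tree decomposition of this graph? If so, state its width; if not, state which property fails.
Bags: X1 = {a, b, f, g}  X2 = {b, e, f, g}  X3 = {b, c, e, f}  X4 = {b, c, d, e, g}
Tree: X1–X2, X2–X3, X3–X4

A tree decomposition must satisfy three properties: every vertex lies in some bag; for every edge, both endpoints lie together in some bag; and for every vertex, the bags containing it form a connected subtree. Here bags containing vertex g are not connected in the tree, so the decomposition is invalid.

No — bags containing vertex g are not connected in the tree.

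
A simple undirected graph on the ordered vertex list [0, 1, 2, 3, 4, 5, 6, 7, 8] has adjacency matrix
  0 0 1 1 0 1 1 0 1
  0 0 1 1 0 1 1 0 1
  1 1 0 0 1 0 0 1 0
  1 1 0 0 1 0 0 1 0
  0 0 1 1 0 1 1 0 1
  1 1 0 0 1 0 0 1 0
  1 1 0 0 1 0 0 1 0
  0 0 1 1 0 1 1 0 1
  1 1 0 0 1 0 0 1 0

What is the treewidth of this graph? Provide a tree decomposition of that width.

Each bag holds 5 vertices, so the decomposition has width 4, which upper-bounds the treewidth. For the lower bound: the 5 vertex sets {6,7}, {0,2}, {3,4}, {1}, {8} are disjoint, each induces a connected subgraph, and every pair is joined by at least one edge of G. Contracting each set to a single vertex therefore yields K_{5} as a minor, and since treewidth is minor-monotone, tw(G) ≥ tw(K_{5}) = 4. Combining the bounds, tw(G) = 4.

Treewidth 4.
Bags: B1 = {0, 1, 4, 6, 7}  B2 = {0, 1, 2, 4, 7}  B3 = {0, 1, 3, 4, 7}  B4 = {0, 1, 4, 7, 8}  B5 = {0, 1, 4, 5, 7}
Tree: B1–B2, B2–B3, B3–B4, B4–B5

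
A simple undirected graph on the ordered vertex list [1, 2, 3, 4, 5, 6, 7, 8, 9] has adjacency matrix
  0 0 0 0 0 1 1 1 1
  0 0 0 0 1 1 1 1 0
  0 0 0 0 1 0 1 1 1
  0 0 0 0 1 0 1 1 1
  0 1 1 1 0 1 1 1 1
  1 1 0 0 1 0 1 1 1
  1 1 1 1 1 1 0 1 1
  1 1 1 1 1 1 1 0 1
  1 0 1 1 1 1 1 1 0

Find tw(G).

A width-4 tree decomposition is:
Bags: B1 = {5, 6, 7, 8, 9}  B2 = {3, 5, 7, 8, 9}  B3 = {1, 6, 7, 8, 9}  B4 = {4, 5, 7, 8, 9}  B5 = {2, 5, 6, 7, 8}
Tree: B1–B2, B1–B3, B1–B4, B1–B5
Each bag holds 5 vertices, so the decomposition has width 4, which upper-bounds the treewidth. Conversely, {1, 6, 7, 8, 9} is a clique of size 5, and the vertices of any clique must share a bag in every tree decomposition; so some bag has ≥ 5 vertices and tw(G) ≥ 4. Combining the bounds, tw(G) = 4.

4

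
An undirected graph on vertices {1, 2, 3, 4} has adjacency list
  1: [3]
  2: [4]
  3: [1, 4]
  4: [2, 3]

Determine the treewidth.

A width-1 tree decomposition is:
Bags: B1 = {2, 4}  B2 = {3, 4}  B3 = {1, 3}
Tree: B1–B2, B2–B3
The largest bag has 2 vertices, giving width 1; this decomposition certifies tw(G) ≤ 1. G has an edge, so its treewidth is at least 1. Combining the bounds, tw(G) = 1.

1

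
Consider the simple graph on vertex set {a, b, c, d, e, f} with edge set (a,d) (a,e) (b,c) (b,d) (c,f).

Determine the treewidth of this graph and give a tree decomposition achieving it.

Every bag has size at most 2, so the width is 2 − 1 = 1 and tw(G) ≤ 1. G has an edge, so its treewidth is at least 1. Therefore the treewidth is 1.

Treewidth 1.
One such decomposition:
Bags: B1 = {a, e}  B2 = {a, d}  B3 = {b, d}  B4 = {b, c}  B5 = {c, f}
Tree: B1–B2, B2–B3, B3–B4, B4–B5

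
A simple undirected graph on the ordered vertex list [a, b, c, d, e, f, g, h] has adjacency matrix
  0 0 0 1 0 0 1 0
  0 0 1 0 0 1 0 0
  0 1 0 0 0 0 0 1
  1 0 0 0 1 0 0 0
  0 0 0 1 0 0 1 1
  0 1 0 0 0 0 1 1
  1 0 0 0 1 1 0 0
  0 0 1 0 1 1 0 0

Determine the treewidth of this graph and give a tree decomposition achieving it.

Each bag holds 3 vertices, so the decomposition has width 2, which upper-bounds the treewidth. The edges c–b–f–h–c form a cycle, so G is not a tree and its treewidth is at least 2. Combining the bounds, tw(G) = 2.

Treewidth 2.
Bags: B1 = {b, c, h}  B2 = {b, f, h}  B3 = {e, f, h}  B4 = {e, f, g}  B5 = {d, e, g}  B6 = {a, d, g}
Tree: B1–B2, B2–B3, B3–B4, B4–B5, B5–B6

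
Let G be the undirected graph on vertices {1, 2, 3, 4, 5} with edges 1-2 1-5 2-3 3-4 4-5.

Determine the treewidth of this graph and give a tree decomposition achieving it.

The largest bag has 3 vertices, giving width 2; this decomposition certifies tw(G) ≤ 2. The edges 4–5–1–2–3–4 form a cycle, so G is not a tree and its treewidth is at least 2. The upper and lower bounds meet at 2, so that is the treewidth.

Treewidth 2.
One such decomposition:
Bags: B1 = {1, 4, 5}  B2 = {1, 2, 4}  B3 = {2, 3, 4}
Tree: B1–B2, B2–B3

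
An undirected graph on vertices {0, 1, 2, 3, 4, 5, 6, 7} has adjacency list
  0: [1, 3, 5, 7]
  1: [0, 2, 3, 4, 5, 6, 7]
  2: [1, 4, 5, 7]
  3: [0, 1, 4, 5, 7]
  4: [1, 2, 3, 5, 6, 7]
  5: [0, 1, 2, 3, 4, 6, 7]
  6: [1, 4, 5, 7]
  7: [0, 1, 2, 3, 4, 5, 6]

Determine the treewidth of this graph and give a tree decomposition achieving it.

Treewidth 4.
One such decomposition:
Bags: B1 = {1, 3, 4, 5, 7}  B2 = {0, 1, 3, 5, 7}  B3 = {1, 4, 5, 6, 7}  B4 = {1, 2, 4, 5, 7}
Tree: B1–B2, B1–B3, B3–B4

Every bag has size at most 5, so the width is 5 − 1 = 4 and tw(G) ≤ 4. Conversely, {0, 1, 3, 5, 7} is a clique of size 5, and the vertices of any clique must share a bag in every tree decomposition; so some bag has ≥ 5 vertices and tw(G) ≥ 4. The upper and lower bounds meet at 4, so that is the treewidth.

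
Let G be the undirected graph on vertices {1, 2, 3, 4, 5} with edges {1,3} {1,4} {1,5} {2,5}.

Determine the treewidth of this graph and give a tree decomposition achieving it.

Treewidth 1.
Bags: B1 = {1, 5}  B2 = {1, 4}  B3 = {1, 3}  B4 = {2, 5}
Tree: B1–B2, B1–B3, B1–B4

The largest bag has 2 vertices, giving width 1; this decomposition certifies tw(G) ≤ 1. G has an edge, so its treewidth is at least 1. Hence tw(G) = 1 exactly.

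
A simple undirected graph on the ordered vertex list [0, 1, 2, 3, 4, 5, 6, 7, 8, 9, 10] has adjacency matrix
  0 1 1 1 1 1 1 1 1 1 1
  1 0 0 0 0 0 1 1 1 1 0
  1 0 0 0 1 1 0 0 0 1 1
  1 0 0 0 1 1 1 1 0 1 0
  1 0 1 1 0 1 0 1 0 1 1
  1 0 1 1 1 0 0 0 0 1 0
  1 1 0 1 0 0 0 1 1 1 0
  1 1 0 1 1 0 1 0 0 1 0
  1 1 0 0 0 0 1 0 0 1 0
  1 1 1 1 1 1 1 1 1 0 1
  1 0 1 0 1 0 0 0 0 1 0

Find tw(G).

A width-4 tree decomposition is:
Bags: B1 = {0, 3, 4, 7, 9}  B2 = {0, 3, 6, 7, 9}  B3 = {0, 3, 4, 5, 9}  B4 = {0, 1, 6, 7, 9}  B5 = {0, 2, 4, 5, 9}  B6 = {0, 1, 6, 8, 9}  B7 = {0, 2, 4, 9, 10}
Tree: B1–B2, B1–B3, B2–B4, B3–B5, B4–B6, B5–B7
Every bag has size at most 5, so the width is 5 − 1 = 4 and tw(G) ≤ 4. For the lower bound, the 5 vertices {0, 1, 6, 8, 9} are pairwise adjacent, and any tree decomposition puts a clique entirely inside one bag — forcing width ≥ 4. Hence tw(G) = 4 exactly.

4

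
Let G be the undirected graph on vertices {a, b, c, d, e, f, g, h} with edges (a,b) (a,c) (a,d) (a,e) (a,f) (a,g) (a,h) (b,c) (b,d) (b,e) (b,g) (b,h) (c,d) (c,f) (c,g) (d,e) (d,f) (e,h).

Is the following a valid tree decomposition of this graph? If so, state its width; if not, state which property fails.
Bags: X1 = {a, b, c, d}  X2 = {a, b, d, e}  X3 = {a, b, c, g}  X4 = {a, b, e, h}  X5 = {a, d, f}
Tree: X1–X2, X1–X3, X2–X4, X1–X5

A tree decomposition must satisfy three properties: every vertex lies in some bag; for every edge, both endpoints lie together in some bag; and for every vertex, the bags containing it form a connected subtree. Here edge (c,f) lies in no bag, so the decomposition is invalid.

No — edge (c,f) lies in no bag.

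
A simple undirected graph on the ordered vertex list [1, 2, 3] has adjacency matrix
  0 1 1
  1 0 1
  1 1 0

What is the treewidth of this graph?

2

A width-2 tree decomposition is:
Bags: B1 = {1, 2, 3}
Tree: (single bag)
With just one bag of size 3, the width is 3 − 1 = 2, so tw(G) ≤ 2. Conversely, {1, 2, 3} is a clique of size 3, and the vertices of any clique must share a bag in every tree decomposition; so some bag has ≥ 3 vertices and tw(G) ≥ 2. Hence tw(G) = 2 exactly.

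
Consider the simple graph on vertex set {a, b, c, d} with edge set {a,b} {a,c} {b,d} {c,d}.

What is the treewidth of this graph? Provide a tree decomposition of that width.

The largest bag has 3 vertices, giving width 2; this decomposition certifies tw(G) ≤ 2. Since c–a–b–d–c is a cycle in G, G is not acyclic. Forests are exactly the graphs of treewidth ≤ 1, so tw(G) ≥ 2. Hence tw(G) = 2 exactly.

Treewidth 2.
One such decomposition:
Bags: B1 = {a, b, c}  B2 = {b, c, d}
Tree: B1–B2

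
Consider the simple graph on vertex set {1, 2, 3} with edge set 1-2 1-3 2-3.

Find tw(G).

A width-2 tree decomposition is:
Bags: B1 = {1, 2, 3}
Tree: (single bag)
With just one bag of size 3, the width is 3 − 1 = 2, so tw(G) ≤ 2. For the lower bound, the 3 vertices {1, 2, 3} are pairwise adjacent, and any tree decomposition puts a clique entirely inside one bag — forcing width ≥ 2. Therefore the treewidth is 2.

2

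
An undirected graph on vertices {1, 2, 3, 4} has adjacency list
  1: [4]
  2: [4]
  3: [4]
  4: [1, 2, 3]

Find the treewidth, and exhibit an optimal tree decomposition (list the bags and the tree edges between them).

Treewidth 1.
Bags: B1 = {2, 4}  B2 = {3, 4}  B3 = {1, 4}
Tree: B1–B2, B2–B3

Each bag holds 2 vertices, so the decomposition has width 1, which upper-bounds the treewidth. Any graph with an edge has treewidth ≥ 1, and G has the edge 2–4. The upper and lower bounds meet at 1, so that is the treewidth.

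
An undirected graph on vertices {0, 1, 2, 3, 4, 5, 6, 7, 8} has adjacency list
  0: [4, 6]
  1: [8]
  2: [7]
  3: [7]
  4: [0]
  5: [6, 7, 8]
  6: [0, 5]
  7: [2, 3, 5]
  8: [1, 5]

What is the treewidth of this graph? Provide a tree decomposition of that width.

Treewidth 1.
One optimal decomposition is:
Bags: B1 = {0, 6}  B2 = {5, 6}  B3 = {5, 7}  B4 = {5, 8}  B5 = {3, 7}  B6 = {1, 8}  B7 = {0, 4}  B8 = {2, 7}
Tree: B1–B2, B2–B3, B3–B4, B3–B5, B4–B6, B1–B7, B5–B8

Each bag holds 2 vertices, so the decomposition has width 1, which upper-bounds the treewidth. G has an edge, so its treewidth is at least 1. Combining the bounds, tw(G) = 1.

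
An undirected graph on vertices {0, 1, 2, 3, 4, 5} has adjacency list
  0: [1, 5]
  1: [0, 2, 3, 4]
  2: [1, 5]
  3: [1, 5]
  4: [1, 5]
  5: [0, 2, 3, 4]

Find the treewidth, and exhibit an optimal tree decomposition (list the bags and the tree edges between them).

The largest bag has 3 vertices, giving width 2; this decomposition certifies tw(G) ≤ 2. The edges 0–5–4–1–0 form a cycle, so G is not a tree and its treewidth is at least 2. The upper and lower bounds meet at 2, so that is the treewidth.

Treewidth 2.
One such decomposition:
Bags: B1 = {0, 1, 5}  B2 = {1, 4, 5}  B3 = {1, 2, 5}  B4 = {1, 3, 5}
Tree: B1–B2, B2–B3, B3–B4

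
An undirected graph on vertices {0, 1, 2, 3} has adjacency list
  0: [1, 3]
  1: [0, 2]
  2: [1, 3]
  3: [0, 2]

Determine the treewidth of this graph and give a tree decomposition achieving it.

The largest bag has 3 vertices, giving width 2; this decomposition certifies tw(G) ≤ 2. Since 0–3–2–1–0 is a cycle in G, G is not acyclic. Forests are exactly the graphs of treewidth ≤ 1, so tw(G) ≥ 2. The upper and lower bounds meet at 2, so that is the treewidth.

Treewidth 2.
Bags: B1 = {0, 2, 3}  B2 = {0, 1, 2}
Tree: B1–B2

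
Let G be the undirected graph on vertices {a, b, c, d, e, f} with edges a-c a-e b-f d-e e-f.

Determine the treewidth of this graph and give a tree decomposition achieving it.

Treewidth 1.
One such decomposition:
Bags: B1 = {e, f}  B2 = {b, f}  B3 = {d, e}  B4 = {a, e}  B5 = {a, c}
Tree: B1–B2, B1–B3, B1–B4, B4–B5

The largest bag has 2 vertices, giving width 1; this decomposition certifies tw(G) ≤ 1. Any graph with an edge has treewidth ≥ 1, and G has the edge f–e. Combining the bounds, tw(G) = 1.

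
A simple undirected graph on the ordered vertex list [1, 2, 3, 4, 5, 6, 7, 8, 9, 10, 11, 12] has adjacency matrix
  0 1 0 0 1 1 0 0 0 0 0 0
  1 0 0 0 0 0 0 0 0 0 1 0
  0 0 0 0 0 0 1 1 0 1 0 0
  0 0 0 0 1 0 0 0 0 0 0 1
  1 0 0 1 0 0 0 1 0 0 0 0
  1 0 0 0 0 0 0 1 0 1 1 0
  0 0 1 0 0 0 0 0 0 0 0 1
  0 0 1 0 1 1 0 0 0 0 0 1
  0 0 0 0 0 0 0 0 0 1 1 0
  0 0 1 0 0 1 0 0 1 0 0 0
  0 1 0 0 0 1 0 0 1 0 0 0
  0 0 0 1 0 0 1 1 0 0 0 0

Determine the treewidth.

3

A width-3 tree decomposition is:
Bags: B1 = {4, 5, 7, 12}  B2 = {5, 7, 8, 12}  B3 = {3, 5, 7, 8}  B4 = {1, 3, 5, 8}  B5 = {1, 3, 6, 8}  B6 = {1, 3, 6, 10}  B7 = {1, 2, 6, 10}  B8 = {2, 6, 10, 11}  B9 = {2, 9, 10, 11}
Tree: B1–B2, B2–B3, B3–B4, B4–B5, B5–B6, B6–B7, B7–B8, B8–B9
Each bag holds 4 vertices, so the decomposition has width 3, which upper-bounds the treewidth. For the lower bound: the 4 vertex sets {4,7,12}, {5}, {8}, {1,3,6,10} are disjoint, each induces a connected subgraph, and every pair is joined by at least one edge of G. Contracting each set to a single vertex therefore yields K_{4} as a minor, and since treewidth is minor-monotone, tw(G) ≥ tw(K_{4}) = 3. The upper and lower bounds meet at 3, so that is the treewidth.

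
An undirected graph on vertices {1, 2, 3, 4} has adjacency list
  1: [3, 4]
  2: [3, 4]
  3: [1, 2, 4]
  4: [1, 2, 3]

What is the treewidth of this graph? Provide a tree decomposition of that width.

Treewidth 2.
Bags: B1 = {2, 3, 4}  B2 = {1, 3, 4}
Tree: B1–B2

Each bag holds 3 vertices, so the decomposition has width 2, which upper-bounds the treewidth. Conversely, {1, 3, 4} is a clique of size 3, and the vertices of any clique must share a bag in every tree decomposition; so some bag has ≥ 3 vertices and tw(G) ≥ 2. Hence tw(G) = 2 exactly.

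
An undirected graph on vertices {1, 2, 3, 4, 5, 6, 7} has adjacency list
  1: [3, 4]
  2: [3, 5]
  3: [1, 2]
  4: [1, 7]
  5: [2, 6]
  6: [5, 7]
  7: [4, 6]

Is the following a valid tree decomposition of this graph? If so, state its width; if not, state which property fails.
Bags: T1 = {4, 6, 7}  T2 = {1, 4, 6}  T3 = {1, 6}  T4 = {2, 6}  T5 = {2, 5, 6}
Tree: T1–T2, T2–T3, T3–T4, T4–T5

No — vertex 3 appears in no bag.

A tree decomposition must satisfy three properties: every vertex lies in some bag; for every edge, both endpoints lie together in some bag; and for every vertex, the bags containing it form a connected subtree. Here vertex 3 appears in no bag, so the decomposition is invalid.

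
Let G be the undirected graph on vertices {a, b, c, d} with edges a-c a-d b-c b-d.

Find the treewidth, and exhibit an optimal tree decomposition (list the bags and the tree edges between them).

Treewidth 2.
One such decomposition:
Bags: B1 = {a, b, d}  B2 = {a, b, c}
Tree: B1–B2

Every bag has size at most 3, so the width is 3 − 1 = 2 and tw(G) ≤ 2. For the lower bound, G contains the cycle a–d–b–c–a, so G is not a forest; only forests have treewidth ≤ 1, hence tw(G) ≥ 2. The upper and lower bounds meet at 2, so that is the treewidth.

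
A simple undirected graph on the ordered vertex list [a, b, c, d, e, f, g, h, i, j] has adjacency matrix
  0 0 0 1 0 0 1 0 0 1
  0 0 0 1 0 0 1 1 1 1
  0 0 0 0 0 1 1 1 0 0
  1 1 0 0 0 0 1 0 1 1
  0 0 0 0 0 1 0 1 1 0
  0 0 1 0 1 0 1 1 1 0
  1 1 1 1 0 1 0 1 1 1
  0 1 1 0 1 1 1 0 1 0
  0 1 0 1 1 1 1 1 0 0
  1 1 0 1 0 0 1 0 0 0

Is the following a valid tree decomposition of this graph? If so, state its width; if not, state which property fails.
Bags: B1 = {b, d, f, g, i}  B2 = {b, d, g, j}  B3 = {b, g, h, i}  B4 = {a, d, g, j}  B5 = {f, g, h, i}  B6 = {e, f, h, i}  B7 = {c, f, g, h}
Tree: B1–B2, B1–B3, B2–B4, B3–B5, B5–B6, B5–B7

No — bags containing vertex f are not connected in the tree.

A tree decomposition must satisfy three properties: every vertex lies in some bag; for every edge, both endpoints lie together in some bag; and for every vertex, the bags containing it form a connected subtree. Here bags containing vertex f are not connected in the tree, so the decomposition is invalid.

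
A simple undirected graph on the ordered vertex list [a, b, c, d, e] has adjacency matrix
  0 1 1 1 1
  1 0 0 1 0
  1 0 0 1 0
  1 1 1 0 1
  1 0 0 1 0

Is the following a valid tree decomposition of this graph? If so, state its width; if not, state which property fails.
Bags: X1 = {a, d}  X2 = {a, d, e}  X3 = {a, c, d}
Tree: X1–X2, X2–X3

A tree decomposition must satisfy three properties: every vertex lies in some bag; for every edge, both endpoints lie together in some bag; and for every vertex, the bags containing it form a connected subtree. Here vertex b appears in no bag, so the decomposition is invalid.

No — vertex b appears in no bag.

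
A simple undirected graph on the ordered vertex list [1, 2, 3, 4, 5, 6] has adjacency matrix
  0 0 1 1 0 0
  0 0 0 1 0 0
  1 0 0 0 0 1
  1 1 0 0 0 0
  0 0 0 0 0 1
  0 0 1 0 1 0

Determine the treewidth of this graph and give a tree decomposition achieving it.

Treewidth 1.
One optimal decomposition is:
Bags: B1 = {5, 6}  B2 = {3, 6}  B3 = {1, 3}  B4 = {1, 4}  B5 = {2, 4}
Tree: B1–B2, B2–B3, B3–B4, B4–B5

The largest bag has 2 vertices, giving width 1; this decomposition certifies tw(G) ≤ 1. Since G has at least one edge (e.g. 5–6), it is not an edgeless graph, so tw(G) ≥ 1. Therefore the treewidth is 1.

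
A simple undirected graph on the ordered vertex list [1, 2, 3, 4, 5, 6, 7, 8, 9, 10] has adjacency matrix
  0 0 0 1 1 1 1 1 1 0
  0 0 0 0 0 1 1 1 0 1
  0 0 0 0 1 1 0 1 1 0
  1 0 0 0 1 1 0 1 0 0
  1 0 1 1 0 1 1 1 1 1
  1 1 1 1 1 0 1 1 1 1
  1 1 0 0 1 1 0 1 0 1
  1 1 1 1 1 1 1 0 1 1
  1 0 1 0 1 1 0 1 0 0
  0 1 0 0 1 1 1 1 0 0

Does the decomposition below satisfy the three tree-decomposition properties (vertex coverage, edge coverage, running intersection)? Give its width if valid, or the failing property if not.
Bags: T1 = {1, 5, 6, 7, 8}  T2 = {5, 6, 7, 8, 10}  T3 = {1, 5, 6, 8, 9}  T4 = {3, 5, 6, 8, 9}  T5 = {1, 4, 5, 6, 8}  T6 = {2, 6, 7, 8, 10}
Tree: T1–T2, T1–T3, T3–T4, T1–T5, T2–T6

Yes; width 4.

Checking the three conditions: (i) the bags cover all of {1, 2, 3, 4, 5, 6, 7, 8, 9, 10}; (ii) for each edge, some bag contains both endpoints; (iii) the bags containing any fixed vertex form a subtree. All hold, so the decomposition is valid with width 5 − 1 = 4.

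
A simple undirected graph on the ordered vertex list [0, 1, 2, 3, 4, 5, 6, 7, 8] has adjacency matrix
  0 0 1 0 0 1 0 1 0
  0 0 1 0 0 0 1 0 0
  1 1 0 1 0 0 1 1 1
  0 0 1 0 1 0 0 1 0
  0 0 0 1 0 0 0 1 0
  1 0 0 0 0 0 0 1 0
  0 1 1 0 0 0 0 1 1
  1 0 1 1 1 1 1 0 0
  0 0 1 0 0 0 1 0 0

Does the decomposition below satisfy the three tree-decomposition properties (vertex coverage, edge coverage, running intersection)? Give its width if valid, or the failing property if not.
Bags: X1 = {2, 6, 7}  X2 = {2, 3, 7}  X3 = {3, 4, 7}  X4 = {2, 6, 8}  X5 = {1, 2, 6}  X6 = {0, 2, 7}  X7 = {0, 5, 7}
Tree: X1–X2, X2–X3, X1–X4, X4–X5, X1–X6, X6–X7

Yes; width 2.

Every vertex of G appears in some bag (union = {0, 1, 2, 3, 4, 5, 6, 7, 8}); every edge is covered by a bag; and for each vertex v the set of bags containing v is connected in the bag tree. The decomposition is therefore valid. The largest bag has 3 vertices, so the width is 2.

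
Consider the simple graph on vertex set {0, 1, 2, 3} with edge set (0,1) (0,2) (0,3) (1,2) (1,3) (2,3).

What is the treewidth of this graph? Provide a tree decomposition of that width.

With just one bag of size 4, the width is 4 − 1 = 3, so tw(G) ≤ 3. On the other hand G contains the 4-clique {0, 1, 2, 3}. A clique must lie in a single bag of any decomposition, so no decomposition can have width below 3. Combining the bounds, tw(G) = 3.

Treewidth 3.
Bags: B1 = {0, 1, 2, 3}
Tree: (single bag)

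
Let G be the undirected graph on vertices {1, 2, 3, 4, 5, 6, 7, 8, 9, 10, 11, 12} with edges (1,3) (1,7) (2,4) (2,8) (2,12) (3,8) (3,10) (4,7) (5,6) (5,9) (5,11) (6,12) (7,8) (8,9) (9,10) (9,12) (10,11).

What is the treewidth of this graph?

A width-3 tree decomposition is:
Bags: B1 = {1, 2, 4, 7}  B2 = {1, 2, 7, 8}  B3 = {1, 2, 3, 8}  B4 = {2, 3, 8, 12}  B5 = {3, 8, 9, 12}  B6 = {3, 9, 10, 12}  B7 = {6, 9, 10, 12}  B8 = {5, 6, 9, 10}  B9 = {5, 6, 10, 11}
Tree: B1–B2, B2–B3, B3–B4, B4–B5, B5–B6, B6–B7, B7–B8, B8–B9
Every bag has size at most 4, so the width is 4 − 1 = 3 and tw(G) ≤ 3. For the lower bound: the 4 vertex sets {1,4,7}, {2}, {8}, {3,9,10,12} are disjoint, each induces a connected subgraph, and every pair is joined by at least one edge of G. Contracting each set to a single vertex therefore yields K_{4} as a minor, and since treewidth is minor-monotone, tw(G) ≥ tw(K_{4}) = 3. The upper and lower bounds meet at 3, so that is the treewidth.

3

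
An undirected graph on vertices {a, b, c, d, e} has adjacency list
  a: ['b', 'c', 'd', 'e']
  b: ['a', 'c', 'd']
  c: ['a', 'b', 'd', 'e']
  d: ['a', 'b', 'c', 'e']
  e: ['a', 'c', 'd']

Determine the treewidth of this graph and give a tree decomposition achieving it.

Treewidth 3.
One optimal decomposition is:
Bags: B1 = {a, b, c, d}  B2 = {a, c, d, e}
Tree: B1–B2

Each bag holds 4 vertices, so the decomposition has width 3, which upper-bounds the treewidth. Conversely, {a, c, d, e} is a clique of size 4, and the vertices of any clique must share a bag in every tree decomposition; so some bag has ≥ 4 vertices and tw(G) ≥ 3. Hence tw(G) = 3 exactly.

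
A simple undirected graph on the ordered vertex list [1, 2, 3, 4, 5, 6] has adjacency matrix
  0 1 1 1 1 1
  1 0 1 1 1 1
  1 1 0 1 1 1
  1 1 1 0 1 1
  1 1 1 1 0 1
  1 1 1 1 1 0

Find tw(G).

A width-5 tree decomposition is:
Bags: B1 = {1, 2, 3, 4, 5, 6}
Tree: (single bag)
A single bag containing all 6 vertices is trivially a valid decomposition of width 5. Conversely, {1, 2, 3, 4, 5, 6} is a clique of size 6, and the vertices of any clique must share a bag in every tree decomposition; so some bag has ≥ 6 vertices and tw(G) ≥ 5. Therefore the treewidth is 5.

5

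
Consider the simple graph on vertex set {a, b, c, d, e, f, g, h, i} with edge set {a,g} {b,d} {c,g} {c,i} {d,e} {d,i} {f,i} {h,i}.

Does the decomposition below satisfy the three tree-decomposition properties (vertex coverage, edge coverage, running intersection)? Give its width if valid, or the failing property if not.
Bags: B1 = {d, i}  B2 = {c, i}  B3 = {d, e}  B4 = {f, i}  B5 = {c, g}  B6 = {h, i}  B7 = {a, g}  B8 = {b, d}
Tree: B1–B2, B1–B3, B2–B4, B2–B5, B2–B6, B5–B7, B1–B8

Checking the three conditions: (i) the bags cover all of {a, b, c, d, e, f, g, h, i}; (ii) for each edge, some bag contains both endpoints; (iii) the bags containing any fixed vertex form a subtree. All hold, so the decomposition is valid with width 2 − 1 = 1.

Yes; width 1.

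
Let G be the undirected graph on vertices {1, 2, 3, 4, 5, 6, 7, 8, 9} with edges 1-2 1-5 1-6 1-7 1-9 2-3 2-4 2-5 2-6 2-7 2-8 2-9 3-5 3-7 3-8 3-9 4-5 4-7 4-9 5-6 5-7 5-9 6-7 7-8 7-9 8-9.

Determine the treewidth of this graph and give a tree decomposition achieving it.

Treewidth 4.
One optimal decomposition is:
Bags: B1 = {2, 3, 5, 7, 9}  B2 = {1, 2, 5, 7, 9}  B3 = {2, 4, 5, 7, 9}  B4 = {1, 2, 5, 6, 7}  B5 = {2, 3, 7, 8, 9}
Tree: B1–B2, B1–B3, B2–B4, B1–B5

Each bag holds 5 vertices, so the decomposition has width 4, which upper-bounds the treewidth. For the lower bound, the 5 vertices {2, 3, 7, 8, 9} are pairwise adjacent, and any tree decomposition puts a clique entirely inside one bag — forcing width ≥ 4. Therefore the treewidth is 4.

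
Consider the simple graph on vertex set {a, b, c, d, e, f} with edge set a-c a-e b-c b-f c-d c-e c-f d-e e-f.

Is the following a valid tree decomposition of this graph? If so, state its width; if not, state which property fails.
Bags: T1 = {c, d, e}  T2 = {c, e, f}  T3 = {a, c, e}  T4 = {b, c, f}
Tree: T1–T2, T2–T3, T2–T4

Yes; width 2.

Every vertex of G appears in some bag (union = {a, b, c, d, e, f}); every edge is covered by a bag; and for each vertex v the set of bags containing v is connected in the bag tree. The decomposition is therefore valid. The largest bag has 3 vertices, so the width is 2.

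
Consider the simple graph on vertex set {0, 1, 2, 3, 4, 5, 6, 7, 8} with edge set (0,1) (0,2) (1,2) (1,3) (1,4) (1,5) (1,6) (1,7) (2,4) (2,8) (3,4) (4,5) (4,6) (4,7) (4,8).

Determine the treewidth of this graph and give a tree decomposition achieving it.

Each bag holds 3 vertices, so the decomposition has width 2, which upper-bounds the treewidth. On the other hand G contains the 3-clique {2, 4, 8}. A clique must lie in a single bag of any decomposition, so no decomposition can have width below 2. Hence tw(G) = 2 exactly.

Treewidth 2.
One such decomposition:
Bags: B1 = {1, 4, 7}  B2 = {1, 2, 4}  B3 = {2, 4, 8}  B4 = {0, 1, 2}  B5 = {1, 3, 4}  B6 = {1, 4, 5}  B7 = {1, 4, 6}
Tree: B1–B2, B2–B3, B2–B4, B1–B5, B1–B6, B1–B7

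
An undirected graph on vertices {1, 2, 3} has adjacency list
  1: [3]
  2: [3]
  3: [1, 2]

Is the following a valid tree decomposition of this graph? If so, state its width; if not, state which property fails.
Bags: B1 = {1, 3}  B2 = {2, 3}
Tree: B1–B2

Checking the three conditions: (i) the bags cover all of {1, 2, 3}; (ii) for each edge, some bag contains both endpoints; (iii) the bags containing any fixed vertex form a subtree. All hold, so the decomposition is valid with width 2 − 1 = 1.

Yes; width 1.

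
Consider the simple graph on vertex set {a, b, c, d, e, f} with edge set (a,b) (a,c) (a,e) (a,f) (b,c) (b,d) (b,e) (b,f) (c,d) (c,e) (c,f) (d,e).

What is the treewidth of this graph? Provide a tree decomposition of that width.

Treewidth 3.
One optimal decomposition is:
Bags: B1 = {b, c, d, e}  B2 = {a, b, c, e}  B3 = {a, b, c, f}
Tree: B1–B2, B2–B3

The largest bag has 4 vertices, giving width 3; this decomposition certifies tw(G) ≤ 3. Conversely, {b, c, d, e} is a clique of size 4, and the vertices of any clique must share a bag in every tree decomposition; so some bag has ≥ 4 vertices and tw(G) ≥ 3. Therefore the treewidth is 3.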